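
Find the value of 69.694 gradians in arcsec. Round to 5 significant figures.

225810 arcsec

1 gradian = 3240.00 arcseconds.
69.694 × 3240.00 ≈ 225810 arcsec.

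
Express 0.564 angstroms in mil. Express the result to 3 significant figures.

2.22 × 10^-6 mils

1 Å = 3.93701 × 10^-6 mil.
So 0.564 × 3.93701 × 10^-6 ≈ 2.22 × 10^-6 mil.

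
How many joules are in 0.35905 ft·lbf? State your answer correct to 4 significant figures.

1 foot-pound = 1.35582 joules.
Then 0.35905 × 1.35582 ≈ 0.4868 J.

0.4868 J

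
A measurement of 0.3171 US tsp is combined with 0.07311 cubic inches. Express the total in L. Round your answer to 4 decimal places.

0.0028 L

0.3171 US tsp = 0.00156296 L and 0.07311 in³ = 0.00119806 L.
0.00156296 + 0.00119806 ≈ 0.0028 L.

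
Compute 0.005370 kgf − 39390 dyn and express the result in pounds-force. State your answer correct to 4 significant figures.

-0.07671 pounds-force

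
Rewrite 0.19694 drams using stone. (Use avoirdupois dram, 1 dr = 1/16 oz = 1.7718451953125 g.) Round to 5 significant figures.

1 dram = 0.000279018 st.
So 0.19694 × 0.000279018 ≈ 5.4950e-5 st.

5.4950e-5 st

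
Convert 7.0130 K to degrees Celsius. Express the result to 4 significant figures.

K = °C + 273.15.
Applying the formula gives -266.1 °C.

-266.1 °C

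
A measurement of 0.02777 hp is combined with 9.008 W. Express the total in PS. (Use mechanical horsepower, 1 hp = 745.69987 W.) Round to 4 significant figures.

0.04040 metric horsepower

0.02777 hp = 0.0281552 PS and 9.008 W = 0.0122475 PS.
0.0281552 + 0.0122475 ≈ 0.04040 PS.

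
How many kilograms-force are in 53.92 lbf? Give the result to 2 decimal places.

1 lbf = 0.453592 kgf.
So 53.92 × 0.453592 ≈ 24.46 kgf.

24.46 kilograms-force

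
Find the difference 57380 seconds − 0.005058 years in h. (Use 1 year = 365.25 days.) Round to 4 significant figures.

-28.40 h

57380 s = 15.9389 h and 0.005058 yr = 44.3384 h.
15.9389 − 44.3384 ≈ -28.40 h.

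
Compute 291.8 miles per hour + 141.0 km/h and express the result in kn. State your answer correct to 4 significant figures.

291.8 mph = 253.567 kn and 141.0 km/h = 76.1339 kn.
253.567 + 76.1339 ≈ 329.7 kn.

329.7 knots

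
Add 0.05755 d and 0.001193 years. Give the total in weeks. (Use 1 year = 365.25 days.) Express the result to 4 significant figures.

0.05755 d = 0.00822143 wk and 0.001193 yr = 0.0622490 wk.
0.00822143 + 0.0622490 ≈ 0.07047 wk.

0.07047 weeks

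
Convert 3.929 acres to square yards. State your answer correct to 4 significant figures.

1 acre = 4840.00 yd².
Thus 3.929 × 4840.00 ≈ 19020 yd².

19020 square yards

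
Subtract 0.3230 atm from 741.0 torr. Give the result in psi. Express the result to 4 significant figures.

9.582 pounds per square inch

741.0 torr = 14.3286 psi and 0.3230 atm = 4.74679 psi.
14.3286 − 4.74679 ≈ 9.582 psi.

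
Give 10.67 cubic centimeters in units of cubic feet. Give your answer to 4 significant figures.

1 cm³ = 3.53147 × 10^-5 ft³.
So 10.67 × 3.53147 × 10^-5 ≈ 0.0003768 ft³.

0.0003768 cubic feet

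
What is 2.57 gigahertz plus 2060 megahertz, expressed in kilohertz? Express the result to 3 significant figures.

4.63 × 10^6 kHz

2.57 GHz = 2.57000 × 10^6 kHz and 2060 MHz = 2.06000 × 10^6 kHz.
2.57000 × 10^6 + 2.06000 × 10^6 ≈ 4.63 × 10^6 kHz.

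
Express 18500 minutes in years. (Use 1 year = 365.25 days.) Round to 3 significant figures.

0.0352 yr

1 min = 1.90129 × 10^-6 yr.
So 18500 × 1.90129 × 10^-6 ≈ 0.0352 yr.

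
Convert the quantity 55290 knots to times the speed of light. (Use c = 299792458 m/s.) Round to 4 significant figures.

1 kn = 1.71600e-9 c.
So 55290 × 1.71600e-9 ≈ 9.488e-5 c.

9.488e-5 times the speed of light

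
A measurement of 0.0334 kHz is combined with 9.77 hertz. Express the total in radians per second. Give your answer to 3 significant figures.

0.0334 kHz = 209.858 rad/s and 9.77 Hz = 61.3867 rad/s.
209.858 + 61.3867 ≈ 271 rad/s.

271 radians per second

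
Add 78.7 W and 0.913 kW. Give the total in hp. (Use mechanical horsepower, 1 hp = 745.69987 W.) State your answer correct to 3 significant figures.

78.7 W = 0.105538 hp and 0.913 kW = 1.22435 hp.
0.105538 + 1.22435 ≈ 1.33 hp.

1.33 horsepower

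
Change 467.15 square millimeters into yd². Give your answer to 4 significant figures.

1 square millimeter = 1.19599e-6 square yards.
So 467.15 × 1.19599e-6 ≈ 0.0005587 yd².

0.0005587 yd²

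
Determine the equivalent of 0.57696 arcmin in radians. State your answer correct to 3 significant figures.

0.000168 radians

1 arcmin = 0.000290888 rad.
0.57696 × 0.000290888 ≈ 0.000168 rad.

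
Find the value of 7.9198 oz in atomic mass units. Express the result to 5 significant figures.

1 oz = 1.70725e+25 atomic mass units.
Thus 7.9198 × 1.70725e+25 ≈ 1.3521e+26 u.

1.3521e+26 u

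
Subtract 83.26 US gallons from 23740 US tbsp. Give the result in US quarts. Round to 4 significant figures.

37.90 US quarts

23740 US tbsp = 370.9375 US qt and 83.26 US gal = 333.0400 US qt.
370.9375 − 333.0400 ≈ 37.90 US qt.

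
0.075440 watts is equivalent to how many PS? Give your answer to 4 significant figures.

1 W = 0.00135962 metric horsepower.
0.075440 × 0.00135962 ≈ 0.0001026 PS.

0.0001026 PS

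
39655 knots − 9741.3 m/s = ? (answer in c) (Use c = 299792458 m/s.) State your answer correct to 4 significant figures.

3.555 × 10^-5 c

39655 kn = 6.80481 × 10^-5 c and 9741.3 m/s = 3.24935 × 10^-5 c.
6.80481 × 10^-5 − 3.24935 × 10^-5 ≈ 3.555 × 10^-5 c.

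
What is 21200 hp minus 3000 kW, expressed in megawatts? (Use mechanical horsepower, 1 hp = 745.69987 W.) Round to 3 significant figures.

12.8 megawatts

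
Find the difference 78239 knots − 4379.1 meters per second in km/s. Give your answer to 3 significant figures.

78239 kn = 40.2496 km/s and 4379.1 m/s = 4.37910 km/s.
40.2496 − 4.37910 ≈ 35.9 km/s.

35.9 km/s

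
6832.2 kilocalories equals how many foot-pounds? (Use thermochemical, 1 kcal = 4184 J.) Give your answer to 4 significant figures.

2.108 × 10^7 foot-pounds

1 kcal = 3085.96 foot-pounds.
So 6832.2 × 3085.96 ≈ 2.108 × 10^7 ft·lbf.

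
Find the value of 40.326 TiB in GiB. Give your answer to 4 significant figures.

41290 GiB

1 tebibyte = 1024.00 GiB.
So 40.326 × 1024.00 ≈ 41290 GiB.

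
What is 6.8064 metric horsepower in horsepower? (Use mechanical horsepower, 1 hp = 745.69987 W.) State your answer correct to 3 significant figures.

6.71 hp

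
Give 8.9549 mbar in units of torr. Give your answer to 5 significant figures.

6.7167 torr

1 mbar = 0.750062 torr.
So 8.9549 × 0.750062 ≈ 6.7167 torr.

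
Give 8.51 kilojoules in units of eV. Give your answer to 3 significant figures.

5.31e+22 eV

1 kJ = 6.24151e+21 eV.
So 8.51 × 6.24151e+21 ≈ 5.31e+22 eV.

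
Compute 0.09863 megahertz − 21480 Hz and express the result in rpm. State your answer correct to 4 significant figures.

0.09863 MHz = 5.91780 × 10^6 rpm and 21480 Hz = 1.28880 × 10^6 rpm.
5.91780 × 10^6 − 1.28880 × 10^6 ≈ 4.629 × 10^6 rpm.

4.629 × 10^6 rpm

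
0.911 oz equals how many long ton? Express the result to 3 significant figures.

2.54 × 10^-5 long ton

1 ounce = 2.79018 × 10^-5 long ton.
Thus 0.911 × 2.79018 × 10^-5 ≈ 2.54 × 10^-5 long ton.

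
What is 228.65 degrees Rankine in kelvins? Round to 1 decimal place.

127.0 K

°R = K × 9/5.
Applying the formula gives 127.0 K.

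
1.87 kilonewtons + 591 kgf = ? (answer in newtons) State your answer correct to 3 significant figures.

7670 N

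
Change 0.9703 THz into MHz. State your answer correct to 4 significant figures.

1 THz = 1.00000e+6 MHz.
0.9703 × 1.00000e+6 ≈ 970300 MHz.

970300 megahertz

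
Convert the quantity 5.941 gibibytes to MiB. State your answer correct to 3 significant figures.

1 gibibyte = 1024.00 MiB.
Thus 5.941 × 1024.00 ≈ 6080 MiB.

6080 MiB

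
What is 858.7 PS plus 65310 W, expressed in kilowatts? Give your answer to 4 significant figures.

696.9 kilowatts

858.7 PS = 631.573 kW and 65310 W = 65.3100 kW.
631.573 + 65.3100 ≈ 696.9 kW.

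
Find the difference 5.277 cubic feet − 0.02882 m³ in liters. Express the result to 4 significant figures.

120.6 liters

5.277 ft³ = 149.428 L and 0.02882 m³ = 28.8200 L.
149.428 − 28.8200 ≈ 120.6 L.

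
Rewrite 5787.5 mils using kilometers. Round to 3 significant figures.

1 mil = 2.54000 × 10^-8 km.
Then 5787.5 × 2.54000 × 10^-8 ≈ 0.000147 km.

0.000147 km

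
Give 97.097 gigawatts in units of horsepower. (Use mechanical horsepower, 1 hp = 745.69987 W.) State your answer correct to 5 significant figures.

1.3021e+8 horsepower

1 gigawatt = 1.34102e+6 horsepower.
So 97.097 × 1.34102e+6 ≈ 1.3021e+8 hp.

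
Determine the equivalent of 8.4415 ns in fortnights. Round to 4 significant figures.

1 ns = 8.26720 × 10^-16 fortnights.
Thus 8.4415 × 8.26720 × 10^-16 ≈ 6.979 × 10^-15 fortnight.

6.979 × 10^-15 fortnight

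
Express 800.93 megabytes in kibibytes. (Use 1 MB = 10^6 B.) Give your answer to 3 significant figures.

782000 KiB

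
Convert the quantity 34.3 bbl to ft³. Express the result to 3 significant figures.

1 oil barrel = 5.61458 ft³.
34.3 × 5.61458 ≈ 193 ft³.

193 ft³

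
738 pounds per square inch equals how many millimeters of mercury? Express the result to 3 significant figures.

38200 mmHg

1 pound per square inch = 51.7149 mmHg.
Thus 738 × 51.7149 ≈ 38200 mmHg.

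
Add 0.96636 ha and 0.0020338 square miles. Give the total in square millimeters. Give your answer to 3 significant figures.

0.96636 ha = 9.66360 × 10^9 mm² and 0.0020338 mi² = 5.26752 × 10^9 mm².
9.66360 × 10^9 + 5.26752 × 10^9 ≈ 1.49 × 10^10 mm².

1.49 × 10^10 square millimeters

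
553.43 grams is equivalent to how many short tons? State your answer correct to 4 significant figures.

0.0006101 short tons

1 g = 1.10231 × 10^-6 short ton.
Thus 553.43 × 1.10231 × 10^-6 ≈ 0.0006101 short ton.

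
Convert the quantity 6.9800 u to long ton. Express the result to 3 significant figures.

1 atomic mass unit = 1.63431e-30 long ton.
So 6.9800 × 1.63431e-30 ≈ 1.14e-29 long ton.

1.14e-29 long tons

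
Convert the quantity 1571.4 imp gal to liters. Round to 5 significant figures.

7143.7 L

1 imp gal = 4.54609 L.
1571.4 × 4.54609 ≈ 7143.7 L.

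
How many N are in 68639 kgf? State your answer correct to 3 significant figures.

1 kgf = 9.80665 N.
68639 × 9.80665 ≈ 673000 N.

673000 N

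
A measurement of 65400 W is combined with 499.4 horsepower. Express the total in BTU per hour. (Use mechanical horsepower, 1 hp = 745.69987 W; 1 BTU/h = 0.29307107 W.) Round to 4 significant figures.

65400 W = 223154 BTU/h and 499.4 hp = 1.27069e+6 BTU/h.
223154 + 1.27069e+6 ≈ 1.494e+6 BTU/h.

1.494e+6 BTU per hour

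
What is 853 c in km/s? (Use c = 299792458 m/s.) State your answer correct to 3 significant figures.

1 c = 299792 kilometers per second.
Thus 853 × 299792 ≈ 2.56e+8 km/s.

2.56e+8 kilometers per second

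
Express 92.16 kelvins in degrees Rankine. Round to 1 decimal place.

165.9 °R

°R = K × 9/5.
Applying the formula gives 165.9 °R.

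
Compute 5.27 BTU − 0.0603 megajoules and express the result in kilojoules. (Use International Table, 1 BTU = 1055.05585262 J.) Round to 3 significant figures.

-54.7 kJ

5.27 BTU = 5.56014 kJ and 0.0603 MJ = 60.3000 kJ.
5.56014 − 60.3000 ≈ -54.7 kJ.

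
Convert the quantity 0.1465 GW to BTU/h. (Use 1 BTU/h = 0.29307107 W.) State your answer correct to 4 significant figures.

1 gigawatt = 3.41214 × 10^9 BTU per hour.
Thus 0.1465 × 3.41214 × 10^9 ≈ 4.999 × 10^8 BTU/h.

4.999 × 10^8 BTU/h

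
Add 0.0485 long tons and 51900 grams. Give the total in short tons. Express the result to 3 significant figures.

0.112 short tons

0.0485 long ton = 0.0543200 short ton and 51900 g = 0.0572100 short ton.
0.0543200 + 0.0572100 ≈ 0.112 short ton.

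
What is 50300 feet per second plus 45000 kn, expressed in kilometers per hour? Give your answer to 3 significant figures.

50300 ft/s = 55193.2 km/h and 45000 kn = 83340.0 km/h.
55193.2 + 83340.0 ≈ 139000 km/h.

139000 kilometers per hour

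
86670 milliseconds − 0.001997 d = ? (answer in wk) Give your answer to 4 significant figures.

-0.0001420 wk

86670 ms = 0.000143304 wk and 0.001997 d = 0.000285286 wk.
0.000143304 − 0.000285286 ≈ -0.0001420 wk.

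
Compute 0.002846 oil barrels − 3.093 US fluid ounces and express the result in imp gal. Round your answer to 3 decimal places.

0.079 imperial gallons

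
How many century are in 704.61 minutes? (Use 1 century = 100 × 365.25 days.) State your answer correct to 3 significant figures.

1.34 × 10^-5 centuries

1 min = 1.90129 × 10^-8 century.
704.61 × 1.90129 × 10^-8 ≈ 1.34 × 10^-5 century.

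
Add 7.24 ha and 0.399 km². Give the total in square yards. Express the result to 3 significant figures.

7.24 ha = 86589.7 yd² and 0.399 km² = 477200 yd².
86589.7 + 477200 ≈ 564000 yd².

564000 yd²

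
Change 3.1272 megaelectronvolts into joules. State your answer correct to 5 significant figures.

5.0103 × 10^-13 joules

1 megaelectronvolt = 1.60218 × 10^-13 J.
So 3.1272 × 1.60218 × 10^-13 ≈ 5.0103 × 10^-13 J.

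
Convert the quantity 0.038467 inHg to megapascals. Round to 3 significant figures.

0.000130 MPa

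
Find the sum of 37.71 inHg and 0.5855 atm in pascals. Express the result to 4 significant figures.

187000 pascals

37.71 inHg = 127701 Pa and 0.5855 atm = 59325.8 Pa.
127701 + 59325.8 ≈ 187000 Pa.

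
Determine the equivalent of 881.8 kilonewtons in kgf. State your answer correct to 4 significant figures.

89920 kgf

1 kN = 101.972 kilograms-force.
Thus 881.8 × 101.972 ≈ 89920 kgf.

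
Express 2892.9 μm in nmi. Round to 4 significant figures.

1.562 × 10^-6 nautical miles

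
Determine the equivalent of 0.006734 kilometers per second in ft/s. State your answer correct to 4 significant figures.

1 kilometer per second = 3280.84 ft/s.
So 0.006734 × 3280.84 ≈ 22.09 ft/s.

22.09 feet per second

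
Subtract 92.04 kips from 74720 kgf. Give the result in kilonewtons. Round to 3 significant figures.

323 kilonewtons

74720 kgf = 732.753 kN and 92.04 kip = 409.414 kN.
732.753 − 409.414 ≈ 323 kN.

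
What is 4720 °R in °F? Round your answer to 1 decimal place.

4260.3 °F

°R = °F + 459.67.
Applying the formula gives 4260.3 °F.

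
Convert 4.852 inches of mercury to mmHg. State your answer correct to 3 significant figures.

123 millimeters of mercury

1 inch of mercury = 25.4000 mmHg.
Thus 4.852 × 25.4000 ≈ 123 mmHg.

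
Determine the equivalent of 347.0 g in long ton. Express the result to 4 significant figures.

0.0003415 long ton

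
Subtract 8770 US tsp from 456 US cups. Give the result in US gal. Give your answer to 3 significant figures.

456 US cup = 28.5000 US gal and 8770 US tsp = 11.4193 US gal.
28.5000 − 11.4193 ≈ 17.1 US gal.

17.1 US gal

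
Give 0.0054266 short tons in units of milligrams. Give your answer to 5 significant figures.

4.9229e+6 mg

1 short ton = 9.07185e+8 mg.
Then 0.0054266 × 9.07185e+8 ≈ 4.9229e+6 mg.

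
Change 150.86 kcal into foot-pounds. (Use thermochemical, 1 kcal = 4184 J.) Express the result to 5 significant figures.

1 kilocalorie = 3085.96 foot-pounds.
Then 150.86 × 3085.96 ≈ 465550 ft·lbf.

465550 foot-pounds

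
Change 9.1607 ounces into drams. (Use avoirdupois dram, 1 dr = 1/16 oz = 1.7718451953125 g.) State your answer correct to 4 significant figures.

146.6 dr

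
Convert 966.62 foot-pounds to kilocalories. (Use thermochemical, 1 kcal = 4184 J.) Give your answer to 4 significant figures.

0.3132 kcal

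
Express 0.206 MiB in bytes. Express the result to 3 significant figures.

1 mebibyte = 1.04858e+6 bytes.
Thus 0.206 × 1.04858e+6 ≈ 216000 B.

216000 B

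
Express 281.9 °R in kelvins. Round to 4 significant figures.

°R = K × 9/5.
Applying the formula gives 156.6 K.

156.6 K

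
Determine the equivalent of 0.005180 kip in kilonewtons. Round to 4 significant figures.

1 kip = 4.44822 kN.
Then 0.005180 × 4.44822 ≈ 0.02304 kN.

0.02304 kN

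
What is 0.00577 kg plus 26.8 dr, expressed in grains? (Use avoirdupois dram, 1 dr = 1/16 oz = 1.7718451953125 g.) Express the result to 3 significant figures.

822 gr

0.00577 kg = 89.04471 gr and 26.8 dr = 732.8125 gr.
89.04471 + 732.8125 ≈ 822 gr.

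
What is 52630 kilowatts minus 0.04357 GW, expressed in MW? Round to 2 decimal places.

52630 kW = 52.6300 MW and 0.04357 GW = 43.5700 MW.
52.6300 − 43.5700 ≈ 9.06 MW.

9.06 MW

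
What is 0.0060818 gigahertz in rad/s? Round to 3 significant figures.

1 GHz = 6.28319 × 10^9 rad/s.
Thus 0.0060818 × 6.28319 × 10^9 ≈ 3.82 × 10^7 rad/s.

3.82 × 10^7 radians per second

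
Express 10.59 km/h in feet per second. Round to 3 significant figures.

9.65 feet per second

1 km/h = 0.911344 feet per second.
Thus 10.59 × 0.911344 ≈ 9.65 ft/s.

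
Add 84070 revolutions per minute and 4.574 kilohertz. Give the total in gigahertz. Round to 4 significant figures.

5.975 × 10^-6 gigahertz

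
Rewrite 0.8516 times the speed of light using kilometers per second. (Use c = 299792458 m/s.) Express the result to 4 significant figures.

255300 kilometers per second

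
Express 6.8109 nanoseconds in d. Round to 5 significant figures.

1 ns = 1.15741 × 10^-14 days.
Then 6.8109 × 1.15741 × 10^-14 ≈ 7.8830 × 10^-14 d.

7.8830 × 10^-14 d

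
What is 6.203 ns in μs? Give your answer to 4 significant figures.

0.006203 μs

1 nanosecond = 0.00100000 μs.
Then 6.203 × 0.00100000 ≈ 0.006203 μs.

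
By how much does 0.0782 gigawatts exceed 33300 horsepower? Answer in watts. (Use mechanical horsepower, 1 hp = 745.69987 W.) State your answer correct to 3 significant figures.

5.34e+7 watts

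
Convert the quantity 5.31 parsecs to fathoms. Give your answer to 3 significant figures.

1 parsec = 1.68727 × 10^16 fathoms.
So 5.31 × 1.68727 × 10^16 ≈ 8.96 × 10^16 fathom.

8.96 × 10^16 fathoms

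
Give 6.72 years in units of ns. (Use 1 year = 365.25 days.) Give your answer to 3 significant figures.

2.12e+17 nanoseconds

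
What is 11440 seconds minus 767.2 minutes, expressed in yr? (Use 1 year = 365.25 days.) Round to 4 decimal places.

-0.0011 years

11440 s = 0.000362512 yr and 767.2 min = 0.00145867 yr.
0.000362512 − 0.00145867 ≈ -0.0011 yr.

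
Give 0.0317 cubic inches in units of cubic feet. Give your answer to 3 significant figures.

1.83e-5 ft³

1 in³ = 0.000578704 cubic feet.
Thus 0.0317 × 0.000578704 ≈ 1.83e-5 ft³.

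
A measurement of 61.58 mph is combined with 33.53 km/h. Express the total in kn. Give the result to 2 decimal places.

61.58 mph = 53.5116 kn and 33.53 km/h = 18.1048 kn.
53.5116 + 18.1048 ≈ 71.62 kn.

71.62 kn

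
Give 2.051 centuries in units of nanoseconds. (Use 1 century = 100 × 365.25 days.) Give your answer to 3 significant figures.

6.47e+18 nanoseconds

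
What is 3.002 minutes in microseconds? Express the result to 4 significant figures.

1.801e+8 microseconds

1 min = 6.00000e+7 μs.
Thus 3.002 × 6.00000e+7 ≈ 1.801e+8 μs.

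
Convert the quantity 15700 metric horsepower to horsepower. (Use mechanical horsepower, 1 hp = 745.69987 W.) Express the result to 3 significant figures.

15500 hp

1 metric horsepower = 0.986320 hp.
Thus 15700 × 0.986320 ≈ 15500 hp.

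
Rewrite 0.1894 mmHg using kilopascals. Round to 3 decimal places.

0.025 kPa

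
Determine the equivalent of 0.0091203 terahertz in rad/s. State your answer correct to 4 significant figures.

5.730 × 10^10 radians per second

1 terahertz = 6.28319 × 10^12 radians per second.
Thus 0.0091203 × 6.28319 × 10^12 ≈ 5.730 × 10^10 rad/s.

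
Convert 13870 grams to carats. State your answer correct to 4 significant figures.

1 gram = 5.00000 carats.
13870 × 5.00000 ≈ 69350 ct.

69350 ct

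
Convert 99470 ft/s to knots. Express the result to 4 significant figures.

58930 kn

1 foot per second = 0.592484 knots.
Then 99470 × 0.592484 ≈ 58930 kn.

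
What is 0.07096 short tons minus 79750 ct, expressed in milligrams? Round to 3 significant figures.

0.07096 short ton = 6.43738 × 10^7 mg and 79750 ct = 1.59500 × 10^7 mg.
6.43738 × 10^7 − 1.59500 × 10^7 ≈ 4.84 × 10^7 mg.

4.84 × 10^7 milligrams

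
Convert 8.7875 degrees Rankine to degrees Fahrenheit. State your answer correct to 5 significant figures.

-450.88 degrees Fahrenheit

°R = °F + 459.67.
Applying the formula gives -450.88 °F.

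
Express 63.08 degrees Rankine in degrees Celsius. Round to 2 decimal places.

°R = (°C + 273.15) × 9/5.
Applying the formula gives -238.11 °C.

-238.11 °C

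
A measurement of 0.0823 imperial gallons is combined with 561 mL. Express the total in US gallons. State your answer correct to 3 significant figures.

0.247 US gal

0.0823 imp gal = 0.0988382 US gal and 561 mL = 0.148201 US gal.
0.0988382 + 0.148201 ≈ 0.247 US gal.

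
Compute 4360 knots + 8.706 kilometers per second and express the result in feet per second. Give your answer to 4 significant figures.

35920 feet per second

4360 kn = 7358.85 ft/s and 8.706 km/s = 28563.0 ft/s.
7358.85 + 28563.0 ≈ 35920 ft/s.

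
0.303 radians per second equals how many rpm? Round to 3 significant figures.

2.89 rpm

1 radian per second = 9.54930 rpm.
So 0.303 × 9.54930 ≈ 2.89 rpm.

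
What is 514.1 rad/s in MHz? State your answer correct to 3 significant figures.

1 rad/s = 1.59155 × 10^-7 MHz.
Thus 514.1 × 1.59155 × 10^-7 ≈ 8.18 × 10^-5 MHz.

8.18 × 10^-5 MHz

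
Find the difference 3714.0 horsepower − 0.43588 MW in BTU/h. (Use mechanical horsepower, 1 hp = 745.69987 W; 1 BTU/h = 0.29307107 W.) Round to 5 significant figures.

7.9627e+6 BTU per hour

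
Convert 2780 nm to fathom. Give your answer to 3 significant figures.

1.52e-6 fathom

1 nanometer = 5.46807e-10 fathom.
Then 2780 × 5.46807e-10 ≈ 1.52e-6 fathom.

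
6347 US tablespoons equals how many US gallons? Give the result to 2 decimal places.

1 US tbsp = 0.00390625 US gal.
So 6347 × 0.00390625 ≈ 24.79 US gal.

24.79 US gal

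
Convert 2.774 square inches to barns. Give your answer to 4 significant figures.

1.790 × 10^25 barn

1 in² = 6.45160 × 10^24 barn.
Then 2.774 × 6.45160 × 10^24 ≈ 1.790 × 10^25 barn.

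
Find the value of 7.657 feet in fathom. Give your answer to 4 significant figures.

1.276 fathoms

1 ft = 0.166667 fathoms.
Thus 7.657 × 0.166667 ≈ 1.276 fathom.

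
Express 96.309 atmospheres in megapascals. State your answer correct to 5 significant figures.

9.7585 MPa

1 atmosphere = 0.101325 megapascals.
96.309 × 0.101325 ≈ 9.7585 MPa.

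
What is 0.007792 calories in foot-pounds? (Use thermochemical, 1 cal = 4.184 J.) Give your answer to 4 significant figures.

0.02405 ft·lbf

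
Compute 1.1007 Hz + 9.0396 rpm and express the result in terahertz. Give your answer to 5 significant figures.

1.1007 Hz = 1.10070 × 10^-12 THz and 9.0396 rpm = 1.50660 × 10^-13 THz.
1.10070 × 10^-12 + 1.50660 × 10^-13 ≈ 1.2514 × 10^-12 THz.

1.2514 × 10^-12 THz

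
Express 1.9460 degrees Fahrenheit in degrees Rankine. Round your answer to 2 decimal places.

461.62 °R

°R = °F + 459.67.
Applying the formula gives 461.62 °R.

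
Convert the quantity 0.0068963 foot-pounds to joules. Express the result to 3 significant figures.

0.00935 joules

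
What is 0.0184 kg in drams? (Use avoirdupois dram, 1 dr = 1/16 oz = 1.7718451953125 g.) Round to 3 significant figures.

10.4 drams

1 kilogram = 564.383 dr.
Thus 0.0184 × 564.383 ≈ 10.4 dr.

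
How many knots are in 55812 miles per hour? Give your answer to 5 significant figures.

48499 kn

1 mile per hour = 0.868976 kn.
Thus 55812 × 0.868976 ≈ 48499 kn.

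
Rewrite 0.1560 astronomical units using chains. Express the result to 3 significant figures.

1.16 × 10^9 chain

1 astronomical unit = 7.43646 × 10^9 chain.
Thus 0.1560 × 7.43646 × 10^9 ≈ 1.16 × 10^9 chain.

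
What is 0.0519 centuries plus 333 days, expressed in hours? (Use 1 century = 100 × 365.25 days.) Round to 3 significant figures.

53500 h

0.0519 century = 45495.5 h and 333 d = 7992.00 h.
45495.5 + 7992.00 ≈ 53500 h.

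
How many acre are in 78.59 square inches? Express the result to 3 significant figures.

1.25e-5 acres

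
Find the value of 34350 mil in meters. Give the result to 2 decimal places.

0.87 meters

1 mil = 2.54000e-5 m.
Then 34350 × 2.54000e-5 ≈ 0.87 m.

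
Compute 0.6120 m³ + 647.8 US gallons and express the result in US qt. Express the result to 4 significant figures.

0.6120 m³ = 646.693 US qt and 647.8 US gal = 2591.20 US qt.
646.693 + 2591.20 ≈ 3238 US qt.

3238 US quarts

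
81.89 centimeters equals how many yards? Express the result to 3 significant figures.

1 centimeter = 0.0109361 yards.
81.89 × 0.0109361 ≈ 0.896 yd.

0.896 yd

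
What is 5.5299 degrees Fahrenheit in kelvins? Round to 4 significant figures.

258.4 K

K = (°F + 459.67) × 5/9.
Applying the formula gives 258.4 K.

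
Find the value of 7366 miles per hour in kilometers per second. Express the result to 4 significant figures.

3.293 km/s

1 mph = 0.000447040 kilometers per second.
So 7366 × 0.000447040 ≈ 3.293 km/s.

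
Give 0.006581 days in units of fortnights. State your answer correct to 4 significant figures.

0.0004701 fortnight

1 day = 0.0714286 fortnights.
0.006581 × 0.0714286 ≈ 0.0004701 fortnight.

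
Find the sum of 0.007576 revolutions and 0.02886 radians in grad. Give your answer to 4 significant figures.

0.007576 rev = 3.03040 grad and 0.02886 rad = 1.83728 grad.
3.03040 + 1.83728 ≈ 4.868 grad.

4.868 gradians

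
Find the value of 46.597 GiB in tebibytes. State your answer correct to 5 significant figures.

1 GiB = 0.0009765625 TiB.
Thus 46.597 × 0.0009765625 ≈ 0.045505 TiB.

0.045505 TiB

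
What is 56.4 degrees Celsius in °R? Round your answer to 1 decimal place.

593.2 °R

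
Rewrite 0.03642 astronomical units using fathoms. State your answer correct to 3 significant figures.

2.98 × 10^9 fathom

1 astronomical unit = 8.18011 × 10^10 fathom.
So 0.03642 × 8.18011 × 10^10 ≈ 2.98 × 10^9 fathom.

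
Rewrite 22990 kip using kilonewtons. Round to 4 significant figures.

1 kip = 4.44822 kilonewtons.
Thus 22990 × 4.44822 ≈ 102300 kN.

102300 kN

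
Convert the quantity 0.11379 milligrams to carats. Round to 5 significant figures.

1 mg = 0.00500000 carats.
Thus 0.11379 × 0.00500000 ≈ 0.00056895 ct.

0.00056895 carats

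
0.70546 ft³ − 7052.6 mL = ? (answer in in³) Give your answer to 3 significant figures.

0.70546 ft³ = 1219.03 in³ and 7052.6 mL = 430.376 in³.
1219.03 − 430.376 ≈ 789 in³.

789 in³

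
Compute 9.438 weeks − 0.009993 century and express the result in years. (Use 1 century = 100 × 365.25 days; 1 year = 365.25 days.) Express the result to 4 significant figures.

9.438 wk = 0.180879 yr and 0.009993 century = 0.999300 yr.
0.180879 − 0.999300 ≈ -0.8184 yr.

-0.8184 years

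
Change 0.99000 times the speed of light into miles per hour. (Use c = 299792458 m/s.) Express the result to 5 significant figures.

1 c = 6.70617 × 10^8 miles per hour.
Thus 0.99000 × 6.70617 × 10^8 ≈ 6.6391 × 10^8 mph.

6.6391 × 10^8 mph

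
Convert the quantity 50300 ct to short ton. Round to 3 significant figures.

1 ct = 2.20462e-7 short ton.
Thus 50300 × 2.20462e-7 ≈ 0.0111 short ton.

0.0111 short ton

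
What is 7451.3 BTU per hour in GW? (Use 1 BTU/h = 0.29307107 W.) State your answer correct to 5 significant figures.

1 BTU/h = 2.93071e-10 GW.
7451.3 × 2.93071e-10 ≈ 2.1838e-6 GW.

2.1838e-6 gigawatts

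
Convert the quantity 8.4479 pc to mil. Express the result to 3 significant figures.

1 pc = 1.21483e+21 mils.
8.4479 × 1.21483e+21 ≈ 1.03e+22 mil.

1.03e+22 mil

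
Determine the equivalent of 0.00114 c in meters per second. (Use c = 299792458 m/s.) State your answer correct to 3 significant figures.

342000 m/s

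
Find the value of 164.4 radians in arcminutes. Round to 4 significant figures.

1 rad = 3437.75 arcmin.
Then 164.4 × 3437.75 ≈ 565200 arcmin.

565200 arcmin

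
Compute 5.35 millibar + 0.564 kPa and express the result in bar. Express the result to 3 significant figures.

5.35 mbar = 0.00535000 bar and 0.564 kPa = 0.00564000 bar.
0.00535000 + 0.00564000 ≈ 0.0110 bar.

0.0110 bar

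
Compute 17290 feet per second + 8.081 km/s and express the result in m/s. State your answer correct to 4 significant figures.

13350 m/s

17290 ft/s = 5269.99 m/s and 8.081 km/s = 8081.00 m/s.
5269.99 + 8081.00 ≈ 13350 m/s.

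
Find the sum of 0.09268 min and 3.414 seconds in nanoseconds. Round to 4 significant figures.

0.09268 min = 5.56080 × 10^9 ns and 3.414 s = 3.41400 × 10^9 ns.
5.56080 × 10^9 + 3.41400 × 10^9 ≈ 8.975 × 10^9 ns.

8.975 × 10^9 nanoseconds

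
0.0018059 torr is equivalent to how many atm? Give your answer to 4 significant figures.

1 torr = 0.00131579 atm.
Thus 0.0018059 × 0.00131579 ≈ 2.376e-6 atm.

2.376e-6 atm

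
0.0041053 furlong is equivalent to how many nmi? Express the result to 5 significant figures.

1 furlong = 0.108622 nautical miles.
So 0.0041053 × 0.108622 ≈ 0.00044593 nmi.

0.00044593 nmi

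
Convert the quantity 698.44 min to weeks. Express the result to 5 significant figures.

1 minute = 9.92063e-5 wk.
Then 698.44 × 9.92063e-5 ≈ 0.069290 wk.

0.069290 weeks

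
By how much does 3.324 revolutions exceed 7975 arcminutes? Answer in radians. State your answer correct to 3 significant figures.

3.324 rev = 20.8853 rad and 7975 arcmin = 2.31983 rad.
20.8853 − 2.31983 ≈ 18.6 rad.

18.6 radians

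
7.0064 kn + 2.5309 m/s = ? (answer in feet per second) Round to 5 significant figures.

7.0064 kn = 11.8255 ft/s and 2.5309 m/s = 8.30348 ft/s.
11.8255 + 8.30348 ≈ 20.129 ft/s.

20.129 feet per second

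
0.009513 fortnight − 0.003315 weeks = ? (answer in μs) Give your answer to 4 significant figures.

9.502 × 10^9 μs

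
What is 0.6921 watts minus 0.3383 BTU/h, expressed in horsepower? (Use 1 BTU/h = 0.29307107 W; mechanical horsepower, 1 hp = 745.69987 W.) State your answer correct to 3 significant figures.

0.000795 horsepower

0.6921 W = 0.000928121 hp and 0.3383 BTU/h = 0.000132957 hp.
0.000928121 − 0.000132957 ≈ 0.000795 hp.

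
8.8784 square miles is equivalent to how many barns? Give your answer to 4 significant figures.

2.299e+35 barn

1 mi² = 2.58999e+34 barn.
Thus 8.8784 × 2.58999e+34 ≈ 2.299e+35 barn.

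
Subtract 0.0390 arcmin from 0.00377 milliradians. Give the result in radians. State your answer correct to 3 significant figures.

0.00377 mrad = 3.77000e-6 rad and 0.0390 arcmin = 1.13446e-5 rad.
3.77000e-6 − 1.13446e-5 ≈ -7.57e-6 rad.

-7.57e-6 rad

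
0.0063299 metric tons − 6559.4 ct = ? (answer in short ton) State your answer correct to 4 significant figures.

0.0063299 t = 0.00697752 short ton and 6559.4 ct = 0.00144610 short ton.
0.00697752 − 0.00144610 ≈ 0.005531 short ton.

0.005531 short ton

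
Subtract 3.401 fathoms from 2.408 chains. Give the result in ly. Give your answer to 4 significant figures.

4.463e-15 ly

2.408 chain = 5.12024e-15 ly and 3.401 fathom = 6.57428e-16 ly.
5.12024e-15 − 6.57428e-16 ≈ 4.463e-15 ly.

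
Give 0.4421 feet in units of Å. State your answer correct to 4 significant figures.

1 foot = 3.04800 × 10^9 Å.
0.4421 × 3.04800 × 10^9 ≈ 1.348 × 10^9 Å.

1.348 × 10^9 angstroms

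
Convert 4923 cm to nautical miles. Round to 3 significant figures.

1 centimeter = 5.39957 × 10^-6 nmi.
Thus 4923 × 5.39957 × 10^-6 ≈ 0.0266 nmi.

0.0266 nautical miles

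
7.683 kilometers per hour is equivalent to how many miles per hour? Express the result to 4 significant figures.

1 km/h = 0.621371 mph.
Then 7.683 × 0.621371 ≈ 4.774 mph.

4.774 miles per hour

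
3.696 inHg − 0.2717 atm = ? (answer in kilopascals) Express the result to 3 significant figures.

-15.0 kPa

3.696 inHg = 12.5161 kPa and 0.2717 atm = 27.5300 kPa.
12.5161 − 27.5300 ≈ -15.0 kPa.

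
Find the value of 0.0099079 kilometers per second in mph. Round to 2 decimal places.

1 kilometer per second = 2236.94 miles per hour.
Then 0.0099079 × 2236.94 ≈ 22.16 mph.

22.16 mph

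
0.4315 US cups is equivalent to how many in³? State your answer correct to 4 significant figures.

1 US cup = 14.4375 cubic inches.
So 0.4315 × 14.4375 ≈ 6.230 in³.

6.230 cubic inches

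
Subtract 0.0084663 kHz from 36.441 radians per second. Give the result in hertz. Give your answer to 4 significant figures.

-2.667 hertz

36.441 rad/s = 5.79977 Hz and 0.0084663 kHz = 8.46630 Hz.
5.79977 − 8.46630 ≈ -2.667 Hz.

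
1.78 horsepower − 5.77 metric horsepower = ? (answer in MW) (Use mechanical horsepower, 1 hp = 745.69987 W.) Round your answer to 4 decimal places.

-0.0029 megawatts

1.78 hp = 0.00132735 MW and 5.77 PS = 0.00424383 MW.
0.00132735 − 0.00424383 ≈ -0.0029 MW.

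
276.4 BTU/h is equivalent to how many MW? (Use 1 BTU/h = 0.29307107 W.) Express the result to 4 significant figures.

8.100 × 10^-5 MW

1 BTU/h = 2.93071 × 10^-7 MW.
So 276.4 × 2.93071 × 10^-7 ≈ 8.100 × 10^-5 MW.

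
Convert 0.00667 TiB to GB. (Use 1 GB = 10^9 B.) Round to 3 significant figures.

7.33 GB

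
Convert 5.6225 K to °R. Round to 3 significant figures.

°R = K × 9/5.
Applying the formula gives 10.1 °R.

10.1 °R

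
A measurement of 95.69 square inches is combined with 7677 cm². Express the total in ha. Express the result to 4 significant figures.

8.294 × 10^-5 hectares

95.69 in² = 6.17354 × 10^-6 ha and 7677 cm² = 7.67700 × 10^-5 ha.
6.17354 × 10^-6 + 7.67700 × 10^-5 ≈ 8.294 × 10^-5 ha.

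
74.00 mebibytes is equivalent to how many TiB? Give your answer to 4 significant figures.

7.057 × 10^-5 tebibytes

1 mebibyte = 9.53674 × 10^-7 tebibytes.
Thus 74.00 × 9.53674 × 10^-7 ≈ 7.057 × 10^-5 TiB.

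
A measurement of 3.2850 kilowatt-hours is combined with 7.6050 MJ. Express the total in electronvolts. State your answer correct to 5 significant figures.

3.2850 kWh = 7.38121 × 10^25 eV and 7.6050 MJ = 4.74667 × 10^25 eV.
7.38121 × 10^25 + 4.74667 × 10^25 ≈ 1.2128 × 10^26 eV.

1.2128 × 10^26 eV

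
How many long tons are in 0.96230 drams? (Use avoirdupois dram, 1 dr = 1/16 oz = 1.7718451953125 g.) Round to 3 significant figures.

1 dr = 1.74386 × 10^-6 long tons.
Thus 0.96230 × 1.74386 × 10^-6 ≈ 1.68 × 10^-6 long ton.

1.68 × 10^-6 long ton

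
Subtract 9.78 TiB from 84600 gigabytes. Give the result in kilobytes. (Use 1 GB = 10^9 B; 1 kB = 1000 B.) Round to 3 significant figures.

7.38 × 10^10 kilobytes

84600 GB = 8.46000 × 10^10 kB and 9.78 TiB = 1.07532 × 10^10 kB.
8.46000 × 10^10 − 1.07532 × 10^10 ≈ 7.38 × 10^10 kB.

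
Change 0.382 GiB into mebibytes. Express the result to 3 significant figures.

391 mebibytes

1 GiB = 1024.00 MiB.
0.382 × 1024.00 ≈ 391 MiB.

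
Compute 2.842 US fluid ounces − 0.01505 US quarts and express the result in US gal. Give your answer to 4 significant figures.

2.842 US fl oz = 0.0222031 US gal and 0.01505 US qt = 0.00376250 US gal.
0.0222031 − 0.00376250 ≈ 0.01844 US gal.

0.01844 US gal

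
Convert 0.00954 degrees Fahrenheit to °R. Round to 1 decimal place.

459.7 degrees Rankine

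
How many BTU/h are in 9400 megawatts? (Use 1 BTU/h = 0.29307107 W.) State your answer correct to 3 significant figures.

3.21 × 10^10 BTU/h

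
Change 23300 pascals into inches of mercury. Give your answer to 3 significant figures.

6.88 inHg

1 pascal = 0.000295300 inHg.
So 23300 × 0.000295300 ≈ 6.88 inHg.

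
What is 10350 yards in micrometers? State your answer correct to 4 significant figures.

9.464 × 10^9 μm

1 yd = 914400 micrometers.
Thus 10350 × 914400 ≈ 9.464 × 10^9 μm.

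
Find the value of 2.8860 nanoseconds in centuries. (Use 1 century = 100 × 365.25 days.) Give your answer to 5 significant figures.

9.1452e-19 century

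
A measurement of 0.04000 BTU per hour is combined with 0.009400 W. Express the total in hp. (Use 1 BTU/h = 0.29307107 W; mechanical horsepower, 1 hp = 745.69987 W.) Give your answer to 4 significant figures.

2.833 × 10^-5 horsepower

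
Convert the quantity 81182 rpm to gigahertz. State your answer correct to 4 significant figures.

1.353 × 10^-6 gigahertz

1 rpm = 1.66667 × 10^-11 gigahertz.
So 81182 × 1.66667 × 10^-11 ≈ 1.353 × 10^-6 GHz.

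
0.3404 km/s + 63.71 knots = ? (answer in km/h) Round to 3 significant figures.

1340 kilometers per hour

0.3404 km/s = 1225.44 km/h and 63.71 kn = 117.991 km/h.
1225.44 + 117.991 ≈ 1340 km/h.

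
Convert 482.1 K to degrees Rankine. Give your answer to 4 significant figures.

867.8 °R

°R = K × 9/5.
Applying the formula gives 867.8 °R.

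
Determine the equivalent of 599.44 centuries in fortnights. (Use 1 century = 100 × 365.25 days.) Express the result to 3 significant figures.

1.56e+6 fortnight

1 century = 2608.93 fortnights.
Thus 599.44 × 2608.93 ≈ 1.56e+6 fortnight.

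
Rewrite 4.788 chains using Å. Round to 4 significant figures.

1 chain = 2.01168e+11 angstroms.
Thus 4.788 × 2.01168e+11 ≈ 9.632e+11 Å.

9.632e+11 angstroms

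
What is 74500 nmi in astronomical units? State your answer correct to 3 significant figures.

0.000922 astronomical units

1 nautical mile = 1.23799e-8 astronomical units.
Thus 74500 × 1.23799e-8 ≈ 0.000922 au.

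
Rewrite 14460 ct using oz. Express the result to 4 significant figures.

102.0 ounces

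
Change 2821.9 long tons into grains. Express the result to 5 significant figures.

1 long ton = 1.56800e+7 grains.
So 2821.9 × 1.56800e+7 ≈ 4.4247e+10 gr.

4.4247e+10 grains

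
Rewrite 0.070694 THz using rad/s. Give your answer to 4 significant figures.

1 terahertz = 6.28319e+12 radians per second.
0.070694 × 6.28319e+12 ≈ 4.442e+11 rad/s.

4.442e+11 rad/s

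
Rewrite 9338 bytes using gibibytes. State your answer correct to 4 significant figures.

1 byte = 9.31323 × 10^-10 GiB.
9338 × 9.31323 × 10^-10 ≈ 8.697 × 10^-6 GiB.

8.697 × 10^-6 GiB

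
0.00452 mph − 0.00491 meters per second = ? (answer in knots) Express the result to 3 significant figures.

0.00452 mph = 0.00392777 kn and 0.00491 m/s = 0.00954428 kn.
0.00392777 − 0.00954428 ≈ -0.00562 kn.

-0.00562 knots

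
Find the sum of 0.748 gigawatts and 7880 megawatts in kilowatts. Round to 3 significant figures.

8.63e+6 kW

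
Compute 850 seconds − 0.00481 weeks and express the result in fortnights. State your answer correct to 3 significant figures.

-0.00170 fortnight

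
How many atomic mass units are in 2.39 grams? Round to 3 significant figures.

1.44 × 10^24 u

1 gram = 6.02214 × 10^23 u.
So 2.39 × 6.02214 × 10^23 ≈ 1.44 × 10^24 u.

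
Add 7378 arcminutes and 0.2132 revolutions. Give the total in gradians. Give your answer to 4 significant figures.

7378 arcmin = 136.630 grad and 0.2132 rev = 85.2800 grad.
136.630 + 85.2800 ≈ 221.9 grad.

221.9 gradians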